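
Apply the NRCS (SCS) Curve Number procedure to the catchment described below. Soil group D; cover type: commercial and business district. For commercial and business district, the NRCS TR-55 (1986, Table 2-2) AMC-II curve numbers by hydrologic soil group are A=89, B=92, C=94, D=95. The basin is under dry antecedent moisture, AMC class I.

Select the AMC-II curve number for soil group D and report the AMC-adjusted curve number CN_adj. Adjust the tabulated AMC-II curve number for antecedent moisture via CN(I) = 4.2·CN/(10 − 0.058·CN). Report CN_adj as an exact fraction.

CN_adj = 39900/449 ≈ 88.864

NRCS table: commercial and business district, soil group D → CN(II) = 95
CN(I) from CN(II)=95: (4.2·95)/(10 − 0.058·95) = 39900/449 ≈ 88.864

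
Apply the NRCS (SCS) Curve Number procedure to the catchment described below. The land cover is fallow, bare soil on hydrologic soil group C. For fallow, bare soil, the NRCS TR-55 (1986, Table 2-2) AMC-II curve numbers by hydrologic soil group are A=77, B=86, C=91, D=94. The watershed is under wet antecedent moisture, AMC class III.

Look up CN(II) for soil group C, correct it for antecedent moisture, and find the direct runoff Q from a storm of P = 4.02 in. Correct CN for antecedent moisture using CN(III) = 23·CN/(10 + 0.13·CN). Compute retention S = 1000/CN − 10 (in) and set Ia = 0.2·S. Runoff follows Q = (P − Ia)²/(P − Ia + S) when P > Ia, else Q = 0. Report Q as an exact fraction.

NRCS table: fallow, bare soil, soil group C → CN(II) = 91
Wet (AMC III): CN(III) = 23·91/(10 + 0.13·91) = 2093/(2183/100) = 209300/2183 ≈ 95.877
Retention S: 1000/CN − 10 with CN=95.877 → S = 900/2093 ≈ 0.430 in
Ia = 0.2·(900/2093) = 180/2093 in ≈ 0.086 in
Excess rainfall: 4.020 − 0.086 = 3.934 in; P > Ia so Q > 0
Q: (411693/104650)² ÷ (456693/104650) = 56497042083/15930974150 in (≈ 3.546 in)

Q = 56497042083/15930974150 in ≈ 3.546 in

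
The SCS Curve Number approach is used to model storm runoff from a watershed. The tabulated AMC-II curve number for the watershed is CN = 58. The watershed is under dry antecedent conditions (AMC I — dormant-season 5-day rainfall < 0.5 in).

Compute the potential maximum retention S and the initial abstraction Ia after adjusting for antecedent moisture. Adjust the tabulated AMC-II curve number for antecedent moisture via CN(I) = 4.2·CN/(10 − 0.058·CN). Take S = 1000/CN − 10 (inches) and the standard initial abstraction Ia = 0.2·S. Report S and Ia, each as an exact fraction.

CN(I) from CN(II)=58: (4.2·58)/(10 − 0.058·58) = 2900/79 ≈ 36.709
Retention S: 1000/CN − 10 with CN=36.709 → S = 500/29 ≈ 17.241 in
Ia = 0.2S: 0.2·17.241 = 3.448 in (exactly 100/29)

S = 500/29 in ≈ 17.241 in; Ia = 100/29 in ≈ 3.448 in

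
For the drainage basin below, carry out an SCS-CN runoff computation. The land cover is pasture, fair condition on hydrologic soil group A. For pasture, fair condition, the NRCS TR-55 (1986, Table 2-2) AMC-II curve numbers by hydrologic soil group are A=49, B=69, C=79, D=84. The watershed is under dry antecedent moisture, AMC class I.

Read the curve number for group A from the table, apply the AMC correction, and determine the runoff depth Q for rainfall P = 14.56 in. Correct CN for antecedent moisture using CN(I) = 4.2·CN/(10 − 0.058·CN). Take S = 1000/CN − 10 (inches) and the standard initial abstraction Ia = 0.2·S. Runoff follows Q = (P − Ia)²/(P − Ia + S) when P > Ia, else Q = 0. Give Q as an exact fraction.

NRCS table: pasture, fair condition, soil group A → CN(II) = 49
CN(I) from CN(II)=49: (4.2·49)/(10 − 0.058·49) = 34300/1193 ≈ 28.751
S = 1000/(34300/1193) − 10 = 8500/343 in ≈ 24.781 in
Ia = 0.2·(8500/343) = 1700/343 in ≈ 4.956 in
P − Ia = 14.560 − 4.956 = 82352/8575 ≈ 9.604 in (> 0, runoff occurs)
Runoff Q = (P−Ia)²/(P−Ia+S) = (9.604)²/(9.604+24.781) = 1695462976/632088975 ≈ 2.682 in

Q = 1695462976/632088975 in ≈ 2.682 in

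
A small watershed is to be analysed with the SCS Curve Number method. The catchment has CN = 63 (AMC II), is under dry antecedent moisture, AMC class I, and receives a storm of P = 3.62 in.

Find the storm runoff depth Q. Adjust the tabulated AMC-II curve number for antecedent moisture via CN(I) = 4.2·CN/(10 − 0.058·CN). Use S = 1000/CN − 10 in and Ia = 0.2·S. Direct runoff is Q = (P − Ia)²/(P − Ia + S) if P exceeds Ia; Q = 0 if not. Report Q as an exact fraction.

Q = 2966218369/64791477450 in ≈ 0.046 in

Adjust CN=63 to AMC I: 4.2·63/(10 − 0.058·63) → (1323/5) ÷ (3173/500) = 132300/3173 ≈ 41.696
Retention S: 1000/CN − 10 with CN=41.696 → S = 18500/1323 ≈ 13.983 in
Ia = 0.2·(18500/1323) = 3700/1323 in ≈ 2.797 in
Since P=3.620 > Ia=2.797: effective rainfall P−Ia = 54463/66150 in
Q: (54463/66150)² ÷ (979463/66150) = 2966218369/64791477450 in (≈ 0.046 in)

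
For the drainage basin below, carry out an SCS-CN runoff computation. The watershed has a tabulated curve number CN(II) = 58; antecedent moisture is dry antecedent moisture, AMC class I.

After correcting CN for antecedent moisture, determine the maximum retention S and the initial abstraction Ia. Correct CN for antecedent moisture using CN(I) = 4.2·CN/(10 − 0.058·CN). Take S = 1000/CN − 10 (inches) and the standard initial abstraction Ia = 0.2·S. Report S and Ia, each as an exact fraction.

Adjust CN=58 to AMC I: 4.2·58/(10 − 0.058·58) → (1218/5) ÷ (1659/250) = 2900/79 ≈ 36.709
Max retention: S = 1000/(2900/79) − 10 = 500/29 in (≈ 17.241 in)
Ia = 0.2S: 0.2·17.241 = 3.448 in (exactly 100/29)

S = 500/29 in ≈ 17.241 in; Ia = 100/29 in ≈ 3.448 in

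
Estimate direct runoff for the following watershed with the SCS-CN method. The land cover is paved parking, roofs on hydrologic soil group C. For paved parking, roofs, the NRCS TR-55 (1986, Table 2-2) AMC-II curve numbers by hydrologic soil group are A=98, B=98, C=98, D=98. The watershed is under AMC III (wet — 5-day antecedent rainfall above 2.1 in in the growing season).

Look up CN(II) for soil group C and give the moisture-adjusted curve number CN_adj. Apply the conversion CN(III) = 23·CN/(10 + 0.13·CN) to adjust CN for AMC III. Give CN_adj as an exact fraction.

CN_adj = 112700/1137 ≈ 99.120

NRCS table: paved parking, roofs, soil group C → CN(II) = 98
Adjust CN=98 to AMC III: 23·98/(10 + 0.13·98) → 2254 ÷ (1137/50) = 112700/1137 ≈ 99.120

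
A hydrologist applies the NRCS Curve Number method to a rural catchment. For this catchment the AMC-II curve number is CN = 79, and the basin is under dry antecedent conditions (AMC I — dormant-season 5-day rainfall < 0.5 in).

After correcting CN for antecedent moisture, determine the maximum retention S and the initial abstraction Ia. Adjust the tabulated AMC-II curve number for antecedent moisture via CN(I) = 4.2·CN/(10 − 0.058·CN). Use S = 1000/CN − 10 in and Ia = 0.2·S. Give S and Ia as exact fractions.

CN(I) from CN(II)=79: (4.2·79)/(10 − 0.058·79) = 7900/129 ≈ 61.240
Retention S: 1000/CN − 10 with CN=61.240 → S = 500/79 ≈ 6.329 in
Initial abstraction Ia = S/5 = (500/79)/5 = 100/79 ≈ 1.266 in

S = 500/79 in ≈ 6.329 in; Ia = 100/79 in ≈ 1.266 in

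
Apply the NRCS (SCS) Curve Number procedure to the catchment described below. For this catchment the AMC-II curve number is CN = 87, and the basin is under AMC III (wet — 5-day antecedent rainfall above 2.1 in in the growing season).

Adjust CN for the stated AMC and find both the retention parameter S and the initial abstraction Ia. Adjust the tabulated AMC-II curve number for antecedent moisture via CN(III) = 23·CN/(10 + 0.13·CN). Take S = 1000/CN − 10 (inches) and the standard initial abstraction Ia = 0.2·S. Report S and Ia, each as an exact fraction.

Adjust CN=87 to AMC III: 23·87/(10 + 0.13·87) → 2001 ÷ (2131/100) = 200100/2131 ≈ 93.900
Max retention: S = 1000/(200100/2131) − 10 = 1300/2001 in (≈ 0.650 in)
Ia = 0.2S: 0.2·0.650 = 0.130 in (exactly 260/2001)

S = 1300/2001 in ≈ 0.650 in; Ia = 260/2001 in ≈ 0.130 in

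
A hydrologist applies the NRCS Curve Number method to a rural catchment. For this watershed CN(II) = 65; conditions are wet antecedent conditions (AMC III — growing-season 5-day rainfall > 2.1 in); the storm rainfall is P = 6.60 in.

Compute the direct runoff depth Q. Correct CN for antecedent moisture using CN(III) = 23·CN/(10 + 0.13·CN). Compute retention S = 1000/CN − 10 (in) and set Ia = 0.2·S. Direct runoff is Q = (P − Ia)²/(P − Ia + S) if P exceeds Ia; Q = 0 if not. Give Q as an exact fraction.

Q = 84033889/18937165 in ≈ 4.438 in

Wet (AMC III): CN(III) = 23·65/(10 + 0.13·65) = 1495/(369/20) = 29900/369 ≈ 81.030
Retention S: 1000/CN − 10 with CN=81.030 → S = 700/299 ≈ 2.341 in
Ia = 0.2·(700/299) = 140/299 in ≈ 0.468 in
Excess rainfall: 6.600 − 0.468 = 6.132 in; P > Ia so Q > 0
Q = (9167/1495)²/((9167/1495) + 700/299) = (84033889/2235025)/(12667/1495) = 84033889/18937165 in ≈ 4.438 in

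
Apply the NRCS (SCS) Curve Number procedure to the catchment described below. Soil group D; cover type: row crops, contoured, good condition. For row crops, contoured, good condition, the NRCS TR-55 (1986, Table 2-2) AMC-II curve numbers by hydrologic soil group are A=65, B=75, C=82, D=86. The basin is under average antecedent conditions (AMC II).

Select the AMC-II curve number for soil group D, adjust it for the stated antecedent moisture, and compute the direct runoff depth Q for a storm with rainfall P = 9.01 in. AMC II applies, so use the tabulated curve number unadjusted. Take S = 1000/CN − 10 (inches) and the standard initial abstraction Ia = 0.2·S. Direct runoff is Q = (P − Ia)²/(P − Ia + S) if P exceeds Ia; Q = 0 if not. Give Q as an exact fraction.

Q = 1394499649/190674900 in ≈ 7.313 in

NRCS table: row crops, contoured, good condition, soil group D → CN(II) = 86
CN(II) = 86; AMC II needs no correction.
Max retention: S = 1000/86 − 10 = 70/43 in (≈ 1.628 in)
Ia = 0.2S: 0.2·1.628 = 0.326 in (exactly 14/43)
Excess rainfall: 9.010 − 0.326 = 8.684 in; P > Ia so Q > 0
Runoff Q = (P−Ia)²/(P−Ia+S) = (8.684)²/(8.684+1.628) = 1394499649/190674900 ≈ 7.313 in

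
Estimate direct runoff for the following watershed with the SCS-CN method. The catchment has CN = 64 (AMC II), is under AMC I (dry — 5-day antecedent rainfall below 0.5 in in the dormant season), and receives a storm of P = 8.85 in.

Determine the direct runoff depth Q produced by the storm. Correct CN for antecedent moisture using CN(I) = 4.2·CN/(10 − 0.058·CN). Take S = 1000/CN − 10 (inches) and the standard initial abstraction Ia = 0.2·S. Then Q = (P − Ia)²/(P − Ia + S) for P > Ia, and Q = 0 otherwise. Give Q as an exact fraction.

CN(I) from CN(II)=64: (4.2·64)/(10 − 0.058·64) = 5600/131 ≈ 42.748
S = 1000/(5600/131) − 10 = 375/28 in ≈ 13.393 in
Initial abstraction Ia = S/5 = (375/28)/5 = 75/28 ≈ 2.679 in
Since P=8.850 > Ia=2.679: effective rainfall P−Ia = 216/35 in
Q = (216/35)²/((216/35) + 375/28) = (46656/1225)/(2739/140) = 62208/31955 in ≈ 1.947 in

Q = 62208/31955 in ≈ 1.947 in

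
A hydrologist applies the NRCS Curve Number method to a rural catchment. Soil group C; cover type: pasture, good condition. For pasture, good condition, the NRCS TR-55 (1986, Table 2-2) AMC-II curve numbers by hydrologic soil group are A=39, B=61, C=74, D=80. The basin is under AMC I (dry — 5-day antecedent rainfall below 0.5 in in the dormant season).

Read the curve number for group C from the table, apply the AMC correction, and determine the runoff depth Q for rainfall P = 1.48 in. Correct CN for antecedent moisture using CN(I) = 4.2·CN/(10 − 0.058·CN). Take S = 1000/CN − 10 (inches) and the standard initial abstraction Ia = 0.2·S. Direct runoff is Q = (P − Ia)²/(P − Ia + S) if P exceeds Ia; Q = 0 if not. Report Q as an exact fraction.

Q = 0 in ≈ 0.000 in

NRCS table: pasture, good condition, soil group C → CN(II) = 74
Adjust CN=74 to AMC I: 4.2·74/(10 − 0.058·74) → (1554/5) ÷ (1427/250) = 77700/1427 ≈ 54.450
Max retention: S = 1000/(77700/1427) − 10 = 6500/777 in (≈ 8.366 in)
Ia = 0.2·(6500/777) = 1300/777 in ≈ 1.673 in
P = 1.480 ≤ Ia = 1.673 in: entire storm abstracted, Q = 0.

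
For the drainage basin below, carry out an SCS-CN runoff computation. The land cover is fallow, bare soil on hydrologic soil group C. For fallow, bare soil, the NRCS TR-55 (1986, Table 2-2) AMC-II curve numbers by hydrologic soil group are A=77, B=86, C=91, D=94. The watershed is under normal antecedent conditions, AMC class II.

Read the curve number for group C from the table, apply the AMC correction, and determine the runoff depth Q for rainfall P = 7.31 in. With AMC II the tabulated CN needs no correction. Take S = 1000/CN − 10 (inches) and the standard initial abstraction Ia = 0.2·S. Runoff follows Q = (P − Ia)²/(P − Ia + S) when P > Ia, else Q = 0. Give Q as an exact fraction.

Q = 4188807841/670861100 in ≈ 6.244 in

NRCS table: fallow, bare soil, soil group C → CN(II) = 91
AMC II — tabulated CN = 91 applies directly.
Max retention: S = 1000/91 − 10 = 90/91 in (≈ 0.989 in)
Initial abstraction Ia = S/5 = (90/91)/5 = 18/91 ≈ 0.198 in
P − Ia = 7.310 − 0.198 = 64721/9100 ≈ 7.112 in (> 0, runoff occurs)
Runoff Q = (P−Ia)²/(P−Ia+S) = (7.112)²/(7.112+0.989) = 4188807841/670861100 ≈ 6.244 in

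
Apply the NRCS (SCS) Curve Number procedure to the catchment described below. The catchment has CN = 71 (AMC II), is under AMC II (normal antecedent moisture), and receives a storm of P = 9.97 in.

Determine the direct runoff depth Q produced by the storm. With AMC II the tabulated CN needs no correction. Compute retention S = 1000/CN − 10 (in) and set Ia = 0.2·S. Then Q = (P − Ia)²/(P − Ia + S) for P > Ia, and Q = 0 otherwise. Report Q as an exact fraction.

Q = 4223310169/667307700 in ≈ 6.329 in

Average conditions: CN = 71 (no AMC adjustment).
Max retention: S = 1000/71 − 10 = 290/71 in (≈ 4.085 in)
Ia = 0.2S: 0.2·4.085 = 0.817 in (exactly 58/71)
P − Ia = 9.970 − 0.817 = 64987/7100 ≈ 9.153 in (> 0, runoff occurs)
Runoff Q = (P−Ia)²/(P−Ia+S) = (9.153)²/(9.153+4.085) = 4223310169/667307700 ≈ 6.329 in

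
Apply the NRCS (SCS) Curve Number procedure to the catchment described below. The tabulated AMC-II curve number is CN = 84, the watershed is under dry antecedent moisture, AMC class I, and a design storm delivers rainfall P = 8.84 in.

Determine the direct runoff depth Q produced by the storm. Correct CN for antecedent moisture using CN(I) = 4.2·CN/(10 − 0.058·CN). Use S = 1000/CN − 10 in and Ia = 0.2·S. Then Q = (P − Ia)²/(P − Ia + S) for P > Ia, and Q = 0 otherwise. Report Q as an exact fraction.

Q = 7649426521/1515507525 in ≈ 5.047 in

CN(I) from CN(II)=84: (4.2·84)/(10 − 0.058·84) = 44100/641 ≈ 68.799
S = 1000/(44100/641) − 10 = 2000/441 in ≈ 4.535 in
Initial abstraction Ia = S/5 = (2000/441)/5 = 400/441 ≈ 0.907 in
Since P=8.840 > Ia=0.907: effective rainfall P−Ia = 87461/11025 in
Q = (87461/11025)²/((87461/11025) + 2000/441) = (7649426521/121550625)/(137461/11025) = 7649426521/1515507525 in ≈ 5.047 in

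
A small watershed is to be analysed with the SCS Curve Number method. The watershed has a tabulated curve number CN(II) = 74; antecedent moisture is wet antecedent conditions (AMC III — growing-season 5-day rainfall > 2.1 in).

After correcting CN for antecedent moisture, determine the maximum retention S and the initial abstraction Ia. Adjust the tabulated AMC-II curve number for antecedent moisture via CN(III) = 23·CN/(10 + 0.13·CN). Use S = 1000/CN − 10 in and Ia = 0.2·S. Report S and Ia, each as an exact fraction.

CN(III) from CN(II)=74: (23·74)/(10 + 0.13·74) = 85100/981 ≈ 86.748
Retention S: 1000/CN − 10 with CN=86.748 → S = 1300/851 ≈ 1.528 in
Ia = 0.2·(1300/851) = 260/851 in ≈ 0.306 in

S = 1300/851 in ≈ 1.528 in; Ia = 260/851 in ≈ 0.306 in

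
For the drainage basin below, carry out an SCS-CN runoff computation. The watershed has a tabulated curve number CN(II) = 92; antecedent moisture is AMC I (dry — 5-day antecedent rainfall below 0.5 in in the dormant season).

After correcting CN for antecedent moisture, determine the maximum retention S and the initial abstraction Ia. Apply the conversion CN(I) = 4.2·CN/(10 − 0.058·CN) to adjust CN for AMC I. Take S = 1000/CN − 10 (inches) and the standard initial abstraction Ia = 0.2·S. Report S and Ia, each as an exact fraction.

CN(I) from CN(II)=92: (4.2·92)/(10 − 0.058·92) = 48300/583 ≈ 82.847
Retention S: 1000/CN − 10 with CN=82.847 → S = 1000/483 ≈ 2.070 in
Ia = 0.2·(1000/483) = 200/483 in ≈ 0.414 in

S = 1000/483 in ≈ 2.070 in; Ia = 200/483 in ≈ 0.414 in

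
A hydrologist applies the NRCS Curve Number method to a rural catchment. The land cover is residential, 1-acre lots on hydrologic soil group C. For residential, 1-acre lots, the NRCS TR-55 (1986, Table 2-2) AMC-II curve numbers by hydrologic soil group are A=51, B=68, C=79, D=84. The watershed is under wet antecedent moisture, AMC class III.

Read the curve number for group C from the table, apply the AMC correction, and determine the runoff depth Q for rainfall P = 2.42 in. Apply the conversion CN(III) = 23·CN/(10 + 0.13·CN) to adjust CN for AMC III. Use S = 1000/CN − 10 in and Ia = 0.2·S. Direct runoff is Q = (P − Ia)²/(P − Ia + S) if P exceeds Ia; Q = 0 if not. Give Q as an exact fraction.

Q = 39544106449/27605408450 in ≈ 1.432 in

NRCS table: residential, 1-acre lots, soil group C → CN(II) = 79
CN(III) from CN(II)=79: (23·79)/(10 + 0.13·79) = 181700/2027 ≈ 89.640
S = 1000/(181700/2027) − 10 = 2100/1817 in ≈ 1.156 in
Initial abstraction Ia = S/5 = (2100/1817)/5 = 420/1817 ≈ 0.231 in
P − Ia = 2.420 − 0.231 = 198857/90850 ≈ 2.189 in (> 0, runoff occurs)
Q = (198857/90850)²/((198857/90850) + 2100/1817) = (39544106449/8253722500)/(303857/90850) = 39544106449/27605408450 in ≈ 1.432 in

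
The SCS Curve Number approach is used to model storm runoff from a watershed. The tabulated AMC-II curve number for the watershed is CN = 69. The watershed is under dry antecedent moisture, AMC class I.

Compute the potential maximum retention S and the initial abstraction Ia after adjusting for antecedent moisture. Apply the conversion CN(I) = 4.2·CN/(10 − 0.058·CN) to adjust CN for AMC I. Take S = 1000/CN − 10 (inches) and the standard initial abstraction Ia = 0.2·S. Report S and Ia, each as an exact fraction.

CN(I) from CN(II)=69: (4.2·69)/(10 − 0.058·69) = 144900/2999 ≈ 48.316
Retention S: 1000/CN − 10 with CN=48.316 → S = 15500/1449 ≈ 10.697 in
Ia = 0.2S: 0.2·10.697 = 2.139 in (exactly 3100/1449)

S = 15500/1449 in ≈ 10.697 in; Ia = 3100/1449 in ≈ 2.139 in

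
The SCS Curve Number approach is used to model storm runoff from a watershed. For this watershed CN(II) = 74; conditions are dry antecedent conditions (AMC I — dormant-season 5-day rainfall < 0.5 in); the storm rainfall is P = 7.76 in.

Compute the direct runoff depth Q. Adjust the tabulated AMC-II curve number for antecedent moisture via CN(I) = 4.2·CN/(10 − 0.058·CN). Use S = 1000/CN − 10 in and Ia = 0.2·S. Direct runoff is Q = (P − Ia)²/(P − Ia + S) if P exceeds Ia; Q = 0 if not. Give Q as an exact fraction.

Q = 6990112322/2726667825 in ≈ 2.564 in

Adjust CN=74 to AMC I: 4.2·74/(10 − 0.058·74) → (1554/5) ÷ (1427/250) = 77700/1427 ≈ 54.450
S = 1000/(77700/1427) − 10 = 6500/777 in ≈ 8.366 in
Ia = 0.2S: 0.2·8.366 = 1.673 in (exactly 1300/777)
Since P=7.760 > Ia=1.673: effective rainfall P−Ia = 118238/19425 in
Runoff Q = (P−Ia)²/(P−Ia+S) = (6.087)²/(6.087+8.366) = 6990112322/2726667825 ≈ 2.564 in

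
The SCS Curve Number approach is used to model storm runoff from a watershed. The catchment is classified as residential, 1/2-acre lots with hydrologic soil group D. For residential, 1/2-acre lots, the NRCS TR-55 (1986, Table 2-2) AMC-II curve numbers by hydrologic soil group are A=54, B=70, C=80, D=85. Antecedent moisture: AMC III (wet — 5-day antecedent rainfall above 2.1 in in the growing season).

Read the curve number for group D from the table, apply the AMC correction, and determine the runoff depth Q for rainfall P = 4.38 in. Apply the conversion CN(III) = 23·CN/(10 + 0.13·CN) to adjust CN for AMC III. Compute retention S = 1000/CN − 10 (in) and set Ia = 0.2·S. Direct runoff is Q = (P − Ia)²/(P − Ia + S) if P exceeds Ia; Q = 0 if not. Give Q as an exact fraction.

Q = 2275850547/636215650 in ≈ 3.577 in

NRCS table: residential, 1/2-acre lots, soil group D → CN(II) = 85
Adjust CN=85 to AMC III: 23·85/(10 + 0.13·85) → 1955 ÷ (421/20) = 39100/421 ≈ 92.874
Max retention: S = 1000/(39100/421) − 10 = 300/391 in (≈ 0.767 in)
Initial abstraction Ia = S/5 = (300/391)/5 = 60/391 ≈ 0.153 in
Excess rainfall: 4.380 − 0.153 = 4.227 in; P > Ia so Q > 0
Q: (82629/19550)² ÷ (97629/19550) = 2275850547/636215650 in (≈ 3.577 in)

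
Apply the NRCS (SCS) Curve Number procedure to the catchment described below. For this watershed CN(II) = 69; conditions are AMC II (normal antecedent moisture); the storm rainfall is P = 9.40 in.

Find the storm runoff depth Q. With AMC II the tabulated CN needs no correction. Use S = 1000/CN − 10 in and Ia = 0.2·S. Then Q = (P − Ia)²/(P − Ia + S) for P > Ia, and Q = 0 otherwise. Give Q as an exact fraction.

CN(II) = 69; AMC II needs no correction.
Max retention: S = 1000/69 − 10 = 310/69 in (≈ 4.493 in)
Ia = 0.2·(310/69) = 62/69 in ≈ 0.899 in
Excess rainfall: 9.400 − 0.899 = 8.501 in; P > Ia so Q > 0
Q = (2933/345)²/((2933/345) + 310/69) = (8602489/119025)/(4483/345) = 8602489/1546635 in ≈ 5.562 in

Q = 8602489/1546635 in ≈ 5.562 in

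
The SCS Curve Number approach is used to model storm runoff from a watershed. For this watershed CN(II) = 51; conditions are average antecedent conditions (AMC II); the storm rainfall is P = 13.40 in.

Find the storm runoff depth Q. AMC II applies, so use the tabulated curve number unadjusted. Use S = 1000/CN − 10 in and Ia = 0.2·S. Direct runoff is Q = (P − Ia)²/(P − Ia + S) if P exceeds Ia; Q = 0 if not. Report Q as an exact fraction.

Average conditions: CN = 51 (no AMC adjustment).
S = 1000/51 − 10 = 490/51 in ≈ 9.608 in
Ia = 0.2·(490/51) = 98/51 in ≈ 1.922 in
P − Ia = 13.400 − 1.922 = 2927/255 ≈ 11.478 in (> 0, runoff occurs)
Q = (2927/255)²/((2927/255) + 490/51) = (8567329/65025)/(5377/255) = 8567329/1371135 in ≈ 6.248 in

Q = 8567329/1371135 in ≈ 6.248 in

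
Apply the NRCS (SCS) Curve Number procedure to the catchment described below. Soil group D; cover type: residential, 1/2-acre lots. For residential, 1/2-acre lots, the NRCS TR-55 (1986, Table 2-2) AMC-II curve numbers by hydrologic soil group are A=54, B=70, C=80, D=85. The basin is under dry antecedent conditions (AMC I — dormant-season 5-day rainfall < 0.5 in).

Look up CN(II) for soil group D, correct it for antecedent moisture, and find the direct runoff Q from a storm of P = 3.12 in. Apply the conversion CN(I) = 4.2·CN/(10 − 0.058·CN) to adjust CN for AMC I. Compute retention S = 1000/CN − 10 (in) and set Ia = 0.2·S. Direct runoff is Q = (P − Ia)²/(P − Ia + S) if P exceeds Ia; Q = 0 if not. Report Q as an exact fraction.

NRCS table: residential, 1/2-acre lots, soil group D → CN(II) = 85
Dry (AMC I): CN(I) = 4.2·85/(10 − 0.058·85) = 357/(507/100) = 11900/169 ≈ 70.414
S = 1000/(11900/169) − 10 = 500/119 in ≈ 4.202 in
Initial abstraction Ia = S/5 = (500/119)/5 = 100/119 ≈ 0.840 in
Since P=3.120 > Ia=0.840: effective rainfall P−Ia = 6782/2975 in
Q: (6782/2975)² ÷ (19282/2975) = 22997762/28681975 in (≈ 0.802 in)

Q = 22997762/28681975 in ≈ 0.802 in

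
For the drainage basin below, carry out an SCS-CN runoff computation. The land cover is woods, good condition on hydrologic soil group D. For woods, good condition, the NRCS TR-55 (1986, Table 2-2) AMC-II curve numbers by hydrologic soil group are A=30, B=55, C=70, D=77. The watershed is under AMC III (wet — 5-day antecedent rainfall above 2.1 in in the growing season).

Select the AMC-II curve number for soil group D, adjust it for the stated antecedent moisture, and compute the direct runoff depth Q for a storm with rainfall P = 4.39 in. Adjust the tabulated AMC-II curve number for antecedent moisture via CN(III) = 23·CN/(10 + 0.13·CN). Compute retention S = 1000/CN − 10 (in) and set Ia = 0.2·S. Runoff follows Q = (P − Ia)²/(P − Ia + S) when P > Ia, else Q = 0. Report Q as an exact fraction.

NRCS table: woods, good condition, soil group D → CN(II) = 77
Adjust CN=77 to AMC III: 23·77/(10 + 0.13·77) → 1771 ÷ (2001/100) = 7700/87 ≈ 88.506
Retention S: 1000/CN − 10 with CN=88.506 → S = 100/77 ≈ 1.299 in
Ia = 0.2·(100/77) = 20/77 in ≈ 0.260 in
Since P=4.390 > Ia=0.260: effective rainfall P−Ia = 31803/7700 in
Runoff Q = (P−Ia)²/(P−Ia+S) = (4.130)²/(4.130+1.299) = 1011430809/321883100 ≈ 3.142 in

Q = 1011430809/321883100 in ≈ 3.142 in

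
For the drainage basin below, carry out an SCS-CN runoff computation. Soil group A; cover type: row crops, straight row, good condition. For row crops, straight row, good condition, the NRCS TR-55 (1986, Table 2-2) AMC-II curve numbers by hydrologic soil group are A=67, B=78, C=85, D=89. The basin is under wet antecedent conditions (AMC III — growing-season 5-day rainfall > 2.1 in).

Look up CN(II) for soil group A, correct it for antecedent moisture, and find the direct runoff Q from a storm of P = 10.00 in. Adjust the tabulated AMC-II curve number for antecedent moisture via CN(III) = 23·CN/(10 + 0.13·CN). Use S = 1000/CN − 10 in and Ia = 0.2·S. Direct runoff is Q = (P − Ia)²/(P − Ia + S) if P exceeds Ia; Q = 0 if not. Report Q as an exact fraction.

Q = 4351250/556301 in ≈ 7.822 in

NRCS table: row crops, straight row, good condition, soil group A → CN(II) = 67
CN(III) from CN(II)=67: (23·67)/(10 + 0.13·67) = 154100/1871 ≈ 82.362
S = 1000/(154100/1871) − 10 = 3300/1541 in ≈ 2.141 in
Initial abstraction Ia = S/5 = (3300/1541)/5 = 660/1541 ≈ 0.428 in
P − Ia = 10.000 − 0.428 = 14750/1541 ≈ 9.572 in (> 0, runoff occurs)
Runoff Q = (P−Ia)²/(P−Ia+S) = (9.572)²/(9.572+2.141) = 4351250/556301 ≈ 7.822 in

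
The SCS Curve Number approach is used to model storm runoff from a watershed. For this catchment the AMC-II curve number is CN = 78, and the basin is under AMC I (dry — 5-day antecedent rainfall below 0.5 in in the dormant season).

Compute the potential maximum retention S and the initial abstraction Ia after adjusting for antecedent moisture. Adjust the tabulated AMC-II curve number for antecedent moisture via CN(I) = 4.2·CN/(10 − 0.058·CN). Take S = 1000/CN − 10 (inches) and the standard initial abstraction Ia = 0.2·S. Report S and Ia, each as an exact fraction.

S = 5500/819 in ≈ 6.716 in; Ia = 1100/819 in ≈ 1.343 in

CN(I) from CN(II)=78: (4.2·78)/(10 − 0.058·78) = 81900/1369 ≈ 59.825
S = 1000/(81900/1369) − 10 = 5500/819 in ≈ 6.716 in
Ia = 0.2S: 0.2·6.716 = 1.343 in (exactly 1100/819)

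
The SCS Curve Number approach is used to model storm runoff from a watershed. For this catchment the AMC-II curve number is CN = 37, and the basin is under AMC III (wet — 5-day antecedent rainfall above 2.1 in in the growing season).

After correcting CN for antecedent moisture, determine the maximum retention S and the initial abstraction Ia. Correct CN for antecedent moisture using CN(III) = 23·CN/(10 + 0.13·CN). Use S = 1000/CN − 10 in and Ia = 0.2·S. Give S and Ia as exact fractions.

Wet (AMC III): CN(III) = 23·37/(10 + 0.13·37) = 851/(1481/100) = 85100/1481 ≈ 57.461
S = 1000/(85100/1481) − 10 = 6300/851 in ≈ 7.403 in
Ia = 0.2·(6300/851) = 1260/851 in ≈ 1.481 in

S = 6300/851 in ≈ 7.403 in; Ia = 1260/851 in ≈ 1.481 in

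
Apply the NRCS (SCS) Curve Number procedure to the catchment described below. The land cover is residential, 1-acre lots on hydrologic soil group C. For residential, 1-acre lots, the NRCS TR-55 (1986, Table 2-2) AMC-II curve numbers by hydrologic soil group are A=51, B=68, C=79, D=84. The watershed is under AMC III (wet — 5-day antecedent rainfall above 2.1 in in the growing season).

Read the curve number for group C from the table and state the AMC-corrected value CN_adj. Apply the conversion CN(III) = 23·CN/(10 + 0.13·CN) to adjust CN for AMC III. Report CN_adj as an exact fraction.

CN_adj = 181700/2027 ≈ 89.640

NRCS table: residential, 1-acre lots, soil group C → CN(II) = 79
Adjust CN=79 to AMC III: 23·79/(10 + 0.13·79) → 1817 ÷ (2027/100) = 181700/2027 ≈ 89.640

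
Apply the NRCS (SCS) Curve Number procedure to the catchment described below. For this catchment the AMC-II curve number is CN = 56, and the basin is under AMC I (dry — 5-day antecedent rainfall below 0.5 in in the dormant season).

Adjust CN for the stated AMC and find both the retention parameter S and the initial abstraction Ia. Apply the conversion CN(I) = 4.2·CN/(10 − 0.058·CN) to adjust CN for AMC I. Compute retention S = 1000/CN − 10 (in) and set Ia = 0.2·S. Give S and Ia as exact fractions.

S = 2750/147 in ≈ 18.707 in; Ia = 550/147 in ≈ 3.741 in

Dry (AMC I): CN(I) = 4.2·56/(10 − 0.058·56) = (1176/5)/(844/125) = 7350/211 ≈ 34.834
Retention S: 1000/CN − 10 with CN=34.834 → S = 2750/147 ≈ 18.707 in
Initial abstraction Ia = S/5 = (2750/147)/5 = 550/147 ≈ 3.741 in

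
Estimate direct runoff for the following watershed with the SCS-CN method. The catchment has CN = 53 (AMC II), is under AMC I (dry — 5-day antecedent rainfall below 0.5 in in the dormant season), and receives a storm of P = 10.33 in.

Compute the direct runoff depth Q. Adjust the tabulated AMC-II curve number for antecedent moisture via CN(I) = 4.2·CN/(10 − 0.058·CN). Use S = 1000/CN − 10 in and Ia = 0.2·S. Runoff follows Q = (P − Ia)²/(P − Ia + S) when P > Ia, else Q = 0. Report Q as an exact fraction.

Q = 462031513441/337208837700 in ≈ 1.370 in

Dry (AMC I): CN(I) = 4.2·53/(10 − 0.058·53) = (1113/5)/(3463/500) = 111300/3463 ≈ 32.140
Retention S: 1000/CN − 10 with CN=32.140 → S = 23500/1113 ≈ 21.114 in
Initial abstraction Ia = S/5 = (23500/1113)/5 = 4700/1113 ≈ 4.223 in
Since P=10.330 > Ia=4.223: effective rainfall P−Ia = 679729/111300 in
Q = (679729/111300)²/((679729/111300) + 23500/1113) = (462031513441/12387690000)/(3029729/111300) = 462031513441/337208837700 in ≈ 1.370 in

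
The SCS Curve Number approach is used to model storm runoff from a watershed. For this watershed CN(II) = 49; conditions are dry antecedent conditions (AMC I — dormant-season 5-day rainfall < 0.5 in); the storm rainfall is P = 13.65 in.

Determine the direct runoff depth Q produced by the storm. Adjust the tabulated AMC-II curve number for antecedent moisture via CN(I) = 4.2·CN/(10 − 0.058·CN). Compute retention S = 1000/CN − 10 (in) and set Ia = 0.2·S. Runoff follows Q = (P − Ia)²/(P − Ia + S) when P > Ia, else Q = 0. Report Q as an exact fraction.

Q = 3556810321/1575323540 in ≈ 2.258 in

Adjust CN=49 to AMC I: 4.2·49/(10 − 0.058·49) → (1029/5) ÷ (3579/500) = 34300/1193 ≈ 28.751
S = 1000/(34300/1193) − 10 = 8500/343 in ≈ 24.781 in
Ia = 0.2·(8500/343) = 1700/343 in ≈ 4.956 in
Excess rainfall: 13.650 − 4.956 = 8.694 in; P > Ia so Q > 0
Q = (59639/6860)²/((59639/6860) + 8500/343) = (3556810321/47059600)/(229639/6860) = 3556810321/1575323540 in ≈ 2.258 in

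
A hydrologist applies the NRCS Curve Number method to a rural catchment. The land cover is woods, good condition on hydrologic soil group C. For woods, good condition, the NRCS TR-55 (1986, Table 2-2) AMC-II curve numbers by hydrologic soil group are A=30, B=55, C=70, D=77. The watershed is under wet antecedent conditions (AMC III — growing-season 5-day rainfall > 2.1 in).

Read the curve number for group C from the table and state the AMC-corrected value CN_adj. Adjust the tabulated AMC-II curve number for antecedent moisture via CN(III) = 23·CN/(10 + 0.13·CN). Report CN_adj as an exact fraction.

CN_adj = 16100/191 ≈ 84.293

NRCS table: woods, good condition, soil group C → CN(II) = 70
Wet (AMC III): CN(III) = 23·70/(10 + 0.13·70) = 1610/(191/10) = 16100/191 ≈ 84.293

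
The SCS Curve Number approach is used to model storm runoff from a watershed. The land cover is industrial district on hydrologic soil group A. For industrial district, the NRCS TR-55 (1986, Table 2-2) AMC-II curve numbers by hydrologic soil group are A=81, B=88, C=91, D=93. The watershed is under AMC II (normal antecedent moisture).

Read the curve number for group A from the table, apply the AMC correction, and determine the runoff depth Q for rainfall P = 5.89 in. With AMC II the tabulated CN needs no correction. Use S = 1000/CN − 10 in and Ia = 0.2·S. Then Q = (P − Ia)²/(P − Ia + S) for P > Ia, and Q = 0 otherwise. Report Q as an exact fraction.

Q = 101473699/26819100 in ≈ 3.784 in

NRCS table: industrial district, soil group A → CN(II) = 81
Average conditions: CN = 81 (no AMC adjustment).
Max retention: S = 1000/81 − 10 = 190/81 in (≈ 2.346 in)
Initial abstraction Ia = S/5 = (190/81)/5 = 38/81 ≈ 0.469 in
P − Ia = 5.890 − 0.469 = 43909/8100 ≈ 5.421 in (> 0, runoff occurs)
Q: (43909/8100)² ÷ (62909/8100) = 101473699/26819100 in (≈ 3.784 in)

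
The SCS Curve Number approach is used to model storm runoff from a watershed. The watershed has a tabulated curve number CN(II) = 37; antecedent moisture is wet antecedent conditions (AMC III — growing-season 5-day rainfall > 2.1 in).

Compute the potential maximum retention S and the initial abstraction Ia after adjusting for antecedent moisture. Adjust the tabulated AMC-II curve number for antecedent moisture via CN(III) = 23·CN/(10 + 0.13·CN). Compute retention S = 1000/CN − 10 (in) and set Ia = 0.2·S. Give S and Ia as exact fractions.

S = 6300/851 in ≈ 7.403 in; Ia = 1260/851 in ≈ 1.481 in

CN(III) from CN(II)=37: (23·37)/(10 + 0.13·37) = 85100/1481 ≈ 57.461
Max retention: S = 1000/(85100/1481) − 10 = 6300/851 in (≈ 7.403 in)
Ia = 0.2S: 0.2·7.403 = 1.481 in (exactly 1260/851)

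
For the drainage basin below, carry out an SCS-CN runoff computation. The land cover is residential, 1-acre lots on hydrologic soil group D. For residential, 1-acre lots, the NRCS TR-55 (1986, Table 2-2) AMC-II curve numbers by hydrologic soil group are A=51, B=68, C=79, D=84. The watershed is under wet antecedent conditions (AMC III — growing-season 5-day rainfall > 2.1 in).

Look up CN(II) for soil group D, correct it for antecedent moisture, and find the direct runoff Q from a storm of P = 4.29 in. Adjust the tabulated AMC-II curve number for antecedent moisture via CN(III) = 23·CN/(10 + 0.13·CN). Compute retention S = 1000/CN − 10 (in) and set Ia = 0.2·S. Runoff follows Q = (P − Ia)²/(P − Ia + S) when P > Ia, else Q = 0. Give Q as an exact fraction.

Q = 39683428849/11553698100 in ≈ 3.435 in

NRCS table: residential, 1-acre lots, soil group D → CN(II) = 84
CN(III) from CN(II)=84: (23·84)/(10 + 0.13·84) = 48300/523 ≈ 92.352
S = 1000/(48300/523) − 10 = 400/483 in ≈ 0.828 in
Ia = 0.2S: 0.2·0.828 = 0.166 in (exactly 80/483)
P − Ia = 4.290 − 0.166 = 199207/48300 ≈ 4.124 in (> 0, runoff occurs)
Q: (199207/48300)² ÷ (239207/48300) = 39683428849/11553698100 in (≈ 3.435 in)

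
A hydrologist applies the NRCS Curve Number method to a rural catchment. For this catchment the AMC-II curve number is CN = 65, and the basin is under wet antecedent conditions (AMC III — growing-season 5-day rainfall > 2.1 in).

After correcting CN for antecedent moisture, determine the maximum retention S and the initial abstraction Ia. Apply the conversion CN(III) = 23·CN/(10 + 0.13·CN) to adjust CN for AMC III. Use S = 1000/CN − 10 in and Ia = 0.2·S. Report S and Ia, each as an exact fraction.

Adjust CN=65 to AMC III: 23·65/(10 + 0.13·65) → 1495 ÷ (369/20) = 29900/369 ≈ 81.030
S = 1000/(29900/369) − 10 = 700/299 in ≈ 2.341 in
Ia = 0.2·(700/299) = 140/299 in ≈ 0.468 in

S = 700/299 in ≈ 2.341 in; Ia = 140/299 in ≈ 0.468 in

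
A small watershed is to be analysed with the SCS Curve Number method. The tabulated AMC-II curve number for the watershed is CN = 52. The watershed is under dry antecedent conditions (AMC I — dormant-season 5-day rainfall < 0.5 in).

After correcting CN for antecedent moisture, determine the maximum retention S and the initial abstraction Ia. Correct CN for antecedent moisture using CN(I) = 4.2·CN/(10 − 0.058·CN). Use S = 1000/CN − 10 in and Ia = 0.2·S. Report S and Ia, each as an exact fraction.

S = 2000/91 in ≈ 21.978 in; Ia = 400/91 in ≈ 4.396 in

Adjust CN=52 to AMC I: 4.2·52/(10 − 0.058·52) → (1092/5) ÷ (873/125) = 9100/291 ≈ 31.271
Retention S: 1000/CN − 10 with CN=31.271 → S = 2000/91 ≈ 21.978 in
Ia = 0.2·(2000/91) = 400/91 in ≈ 4.396 in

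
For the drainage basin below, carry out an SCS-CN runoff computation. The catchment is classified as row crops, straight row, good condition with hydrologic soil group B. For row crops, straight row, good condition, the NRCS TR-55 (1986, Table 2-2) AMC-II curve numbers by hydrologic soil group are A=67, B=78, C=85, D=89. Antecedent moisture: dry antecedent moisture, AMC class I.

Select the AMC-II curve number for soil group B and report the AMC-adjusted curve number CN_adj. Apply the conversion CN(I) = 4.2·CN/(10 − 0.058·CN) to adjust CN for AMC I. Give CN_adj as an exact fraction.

CN_adj = 81900/1369 ≈ 59.825

NRCS table: row crops, straight row, good condition, soil group B → CN(II) = 78
Adjust CN=78 to AMC I: 4.2·78/(10 − 0.058·78) → (1638/5) ÷ (1369/250) = 81900/1369 ≈ 59.825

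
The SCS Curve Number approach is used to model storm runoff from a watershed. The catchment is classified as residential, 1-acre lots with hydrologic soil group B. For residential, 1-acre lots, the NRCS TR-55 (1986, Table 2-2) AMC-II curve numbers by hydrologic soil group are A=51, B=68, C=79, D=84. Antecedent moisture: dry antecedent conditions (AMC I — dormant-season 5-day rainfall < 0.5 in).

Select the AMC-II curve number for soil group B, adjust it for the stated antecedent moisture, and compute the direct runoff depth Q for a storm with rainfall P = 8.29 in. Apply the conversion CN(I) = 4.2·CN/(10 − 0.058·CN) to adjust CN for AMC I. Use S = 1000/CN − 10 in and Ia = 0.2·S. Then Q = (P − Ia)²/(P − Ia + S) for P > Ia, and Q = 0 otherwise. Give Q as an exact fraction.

NRCS table: residential, 1-acre lots, soil group B → CN(II) = 68
CN(I) from CN(II)=68: (4.2·68)/(10 − 0.058·68) = 35700/757 ≈ 47.160
S = 1000/(35700/757) − 10 = 4000/357 in ≈ 11.204 in
Ia = 0.2S: 0.2·11.204 = 2.241 in (exactly 800/357)
Excess rainfall: 8.290 − 2.241 = 6.049 in; P > Ia so Q > 0
Q: (215953/35700)² ÷ (615953/35700) = 46635698209/21989522100 in (≈ 2.121 in)

Q = 46635698209/21989522100 in ≈ 2.121 in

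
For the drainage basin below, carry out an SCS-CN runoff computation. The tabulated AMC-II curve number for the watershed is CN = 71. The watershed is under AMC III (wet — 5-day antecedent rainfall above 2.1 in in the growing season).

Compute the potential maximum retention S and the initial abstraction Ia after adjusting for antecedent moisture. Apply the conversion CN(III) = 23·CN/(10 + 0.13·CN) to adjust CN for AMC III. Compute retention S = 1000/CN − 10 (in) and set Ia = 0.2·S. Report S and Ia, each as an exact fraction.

Wet (AMC III): CN(III) = 23·71/(10 + 0.13·71) = 1633/(1923/100) = 163300/1923 ≈ 84.919
S = 1000/(163300/1923) − 10 = 2900/1633 in ≈ 1.776 in
Ia = 0.2S: 0.2·1.776 = 0.355 in (exactly 580/1633)

S = 2900/1633 in ≈ 1.776 in; Ia = 580/1633 in ≈ 0.355 in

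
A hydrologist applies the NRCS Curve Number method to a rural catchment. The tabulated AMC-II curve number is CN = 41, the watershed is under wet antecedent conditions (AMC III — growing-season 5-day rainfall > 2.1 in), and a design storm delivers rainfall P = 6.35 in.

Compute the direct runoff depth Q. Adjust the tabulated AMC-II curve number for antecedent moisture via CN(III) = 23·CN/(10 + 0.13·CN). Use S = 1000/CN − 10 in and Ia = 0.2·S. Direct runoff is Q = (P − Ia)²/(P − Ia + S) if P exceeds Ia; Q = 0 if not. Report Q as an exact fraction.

Q = 9246937921/4039076460 in ≈ 2.289 in

Wet (AMC III): CN(III) = 23·41/(10 + 0.13·41) = 943/(1533/100) = 94300/1533 ≈ 61.513
Retention S: 1000/CN − 10 with CN=61.513 → S = 5900/943 ≈ 6.257 in
Ia = 0.2·(5900/943) = 1180/943 in ≈ 1.251 in
P − Ia = 6.350 − 1.251 = 96161/18860 ≈ 5.099 in (> 0, runoff occurs)
Q = (96161/18860)²/((96161/18860) + 5900/943) = (9246937921/355699600)/(214161/18860) = 9246937921/4039076460 in ≈ 2.289 in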